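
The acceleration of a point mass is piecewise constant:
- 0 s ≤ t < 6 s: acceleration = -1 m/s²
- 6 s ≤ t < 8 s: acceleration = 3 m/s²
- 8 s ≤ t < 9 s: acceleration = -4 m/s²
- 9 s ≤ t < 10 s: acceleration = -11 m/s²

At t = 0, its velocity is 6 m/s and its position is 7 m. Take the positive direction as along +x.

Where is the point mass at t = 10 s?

31.5 m

On each constant-a segment, Δv = aΔt and Δx = v₀Δt + ½aΔt²; chain segment to segment.
0–6 s: v starts 6 m/s; Δx = 6·6 + ½·-1·6² = 18 m; v ends 0 m/s.
6–8 s: v starts 0 m/s; Δx = 0·2 + ½·3·2² = 6 m; v ends 6 m/s.
8–9 s: v starts 6 m/s; Δx = 6·1 + ½·-4·1² = 4 m; v ends 2 m/s.
9–10 s: v starts 2 m/s; Δx = 2·1 + ½·-11·1² = -3.5 m; v ends -9 m/s.
x(10) = 7 + Σ Δx = 31.5 m.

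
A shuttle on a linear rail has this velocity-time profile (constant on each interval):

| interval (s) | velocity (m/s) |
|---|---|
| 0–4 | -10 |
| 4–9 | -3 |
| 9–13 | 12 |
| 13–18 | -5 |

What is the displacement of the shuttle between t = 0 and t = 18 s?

-32 m

Displacement is the signed area under the v-t curve.
0–4 s: -10 × 4 = -40 m
4–9 s: -3 × 5 = -15 m
9–13 s: 12 × 4 = 48 m
13–18 s: -5 × 5 = -25 m
Net displacement = -32 m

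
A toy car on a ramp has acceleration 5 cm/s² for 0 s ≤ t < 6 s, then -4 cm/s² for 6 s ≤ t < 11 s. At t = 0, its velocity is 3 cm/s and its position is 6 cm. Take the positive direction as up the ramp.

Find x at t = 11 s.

229 cm

On each constant-a segment, Δv = aΔt and Δx = v₀Δt + ½aΔt²; chain segment to segment.
0–6 s: v starts 3 cm/s; Δx = 3·6 + ½·5·6² = 108 cm; v ends 33 cm/s.
6–11 s: v starts 33 cm/s; Δx = 33·5 + ½·-4·5² = 115 cm; v ends 13 cm/s.
x(11) = 6 + Σ Δx = 229 cm.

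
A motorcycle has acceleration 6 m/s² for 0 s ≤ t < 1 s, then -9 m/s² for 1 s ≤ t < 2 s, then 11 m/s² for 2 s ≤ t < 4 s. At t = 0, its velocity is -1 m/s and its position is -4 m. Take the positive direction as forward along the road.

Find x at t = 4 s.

On each constant-a segment, Δv = aΔt and Δx = v₀Δt + ½aΔt²; chain segment to segment.
0–1 s: v starts -1 m/s; Δx = -1·1 + ½·6·1² = 2 m; v ends 5 m/s.
1–2 s: v starts 5 m/s; Δx = 5·1 + ½·-9·1² = 0.5 m; v ends -4 m/s.
2–4 s: v starts -4 m/s; Δx = -4·2 + ½·11·2² = 14 m; v ends 18 m/s.
x(4) = -4 + Σ Δx = 12.5 m.

12.5 m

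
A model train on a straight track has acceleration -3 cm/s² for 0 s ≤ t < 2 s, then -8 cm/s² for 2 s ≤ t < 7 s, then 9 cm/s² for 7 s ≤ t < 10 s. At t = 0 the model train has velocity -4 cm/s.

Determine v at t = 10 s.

-23 cm/s

Δv equals the area under the a-t graph; then v = v₀ + Δv.
0–2 s: -3 × 2 = -6 cm/s
2–7 s: -8 × 5 = -40 cm/s
7–10 s: 9 × 3 = 27 cm/s
Δv = -19 cm/s, so v(10) = -4 + (-19) = -23 cm/s.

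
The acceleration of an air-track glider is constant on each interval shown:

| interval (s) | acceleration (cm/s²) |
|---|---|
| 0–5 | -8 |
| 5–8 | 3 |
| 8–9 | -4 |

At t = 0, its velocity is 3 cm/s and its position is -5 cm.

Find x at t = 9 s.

On each constant-a segment, Δv = aΔt and Δx = v₀Δt + ½aΔt²; chain segment to segment.
0–5 s: v starts 3 cm/s; Δx = 3·5 + ½·-8·5² = -85 cm; v ends -37 cm/s.
5–8 s: v starts -37 cm/s; Δx = -37·3 + ½·3·3² = -97.5 cm; v ends -28 cm/s.
8–9 s: v starts -28 cm/s; Δx = -28·1 + ½·-4·1² = -30 cm; v ends -32 cm/s.
x(9) = -5 + Σ Δx = -217.5 cm.

-217.5 cm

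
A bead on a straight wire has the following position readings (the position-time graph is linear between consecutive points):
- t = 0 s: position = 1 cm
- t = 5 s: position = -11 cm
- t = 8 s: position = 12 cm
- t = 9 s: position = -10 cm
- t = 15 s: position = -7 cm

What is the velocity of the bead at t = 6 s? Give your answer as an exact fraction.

Velocity is the slope of the x-t graph on 5–8 s: (12 − -11)/(8 − 5) = 23/3 cm/s.

23/3 cm/s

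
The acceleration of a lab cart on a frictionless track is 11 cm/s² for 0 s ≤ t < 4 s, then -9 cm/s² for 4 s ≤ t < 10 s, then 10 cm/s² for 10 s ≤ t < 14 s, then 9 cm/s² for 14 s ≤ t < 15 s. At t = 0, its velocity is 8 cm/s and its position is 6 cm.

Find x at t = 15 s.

On each constant-a segment, Δv = aΔt and Δx = v₀Δt + ½aΔt²; chain segment to segment.
0–4 s: v starts 8 cm/s; Δx = 8·4 + ½·11·4² = 120 cm; v ends 52 cm/s.
4–10 s: v starts 52 cm/s; Δx = 52·6 + ½·-9·6² = 150 cm; v ends -2 cm/s.
10–14 s: v starts -2 cm/s; Δx = -2·4 + ½·10·4² = 72 cm; v ends 38 cm/s.
14–15 s: v starts 38 cm/s; Δx = 38·1 + ½·9·1² = 42.5 cm; v ends 47 cm/s.
x(15) = 6 + Σ Δx = 390.5 cm.

390.5 cm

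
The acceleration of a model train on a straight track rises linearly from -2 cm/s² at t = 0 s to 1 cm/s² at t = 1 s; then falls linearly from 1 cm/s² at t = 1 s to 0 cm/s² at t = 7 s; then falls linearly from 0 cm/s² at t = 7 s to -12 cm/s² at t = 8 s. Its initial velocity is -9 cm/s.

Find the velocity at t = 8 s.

-12.5 cm/s

Δv equals the area under the a-t graph; then v = v₀ + Δv.
0–1 s: ½(-2 + 1)(1) = -0.5 cm/s
1–7 s: ½(1 + 0)(6) = 3 cm/s
7–8 s: ½(0 + -12)(1) = -6 cm/s
Δv = -3.5 cm/s, so v(8) = -9 + (-3.5) = -12.5 cm/s.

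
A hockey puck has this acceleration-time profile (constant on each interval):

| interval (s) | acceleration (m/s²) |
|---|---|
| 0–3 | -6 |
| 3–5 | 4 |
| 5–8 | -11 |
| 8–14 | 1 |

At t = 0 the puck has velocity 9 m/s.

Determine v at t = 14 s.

-28 m/s

Δv equals the area under the a-t graph; then v = v₀ + Δv.
0–3 s: -6 × 3 = -18 m/s
3–5 s: 4 × 2 = 8 m/s
5–8 s: -11 × 3 = -33 m/s
8–14 s: 1 × 6 = 6 m/s
Δv = -37 m/s, so v(14) = 9 + (-37) = -28 m/s.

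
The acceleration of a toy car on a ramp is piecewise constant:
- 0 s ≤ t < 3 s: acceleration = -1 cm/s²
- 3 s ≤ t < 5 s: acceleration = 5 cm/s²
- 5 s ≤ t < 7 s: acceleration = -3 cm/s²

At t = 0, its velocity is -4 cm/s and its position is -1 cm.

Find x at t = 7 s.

On each constant-a segment, Δv = aΔt and Δx = v₀Δt + ½aΔt²; chain segment to segment.
0–3 s: v starts -4 cm/s; Δx = -4·3 + ½·-1·3² = -16.5 cm; v ends -7 cm/s.
3–5 s: v starts -7 cm/s; Δx = -7·2 + ½·5·2² = -4 cm; v ends 3 cm/s.
5–7 s: v starts 3 cm/s; Δx = 3·2 + ½·-3·2² = 0 cm; v ends -3 cm/s.
x(7) = -1 + Σ Δx = -21.5 cm.

-21.5 cm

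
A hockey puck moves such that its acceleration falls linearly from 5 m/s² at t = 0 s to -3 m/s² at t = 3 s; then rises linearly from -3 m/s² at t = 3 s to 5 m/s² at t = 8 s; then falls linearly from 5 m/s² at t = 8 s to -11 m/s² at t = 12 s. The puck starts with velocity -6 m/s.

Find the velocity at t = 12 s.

-10 m/s

Δv equals the area under the a-t graph; then v = v₀ + Δv.
0–3 s: ½(5 + -3)(3) = 3 m/s
3–8 s: ½(-3 + 5)(5) = 5 m/s
8–12 s: ½(5 + -11)(4) = -12 m/s
Δv = -4 m/s, so v(12) = -6 + (-4) = -10 m/s.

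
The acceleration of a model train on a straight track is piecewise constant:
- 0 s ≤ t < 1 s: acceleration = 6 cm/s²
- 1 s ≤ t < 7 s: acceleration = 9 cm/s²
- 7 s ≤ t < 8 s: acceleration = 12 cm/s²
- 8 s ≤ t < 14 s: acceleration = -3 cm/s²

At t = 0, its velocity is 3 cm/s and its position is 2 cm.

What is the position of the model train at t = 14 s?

On each constant-a segment, Δv = aΔt and Δx = v₀Δt + ½aΔt²; chain segment to segment.
0–1 s: v starts 3 cm/s; Δx = 3·1 + ½·6·1² = 6 cm; v ends 9 cm/s.
1–7 s: v starts 9 cm/s; Δx = 9·6 + ½·9·6² = 216 cm; v ends 63 cm/s.
7–8 s: v starts 63 cm/s; Δx = 63·1 + ½·12·1² = 69 cm; v ends 75 cm/s.
8–14 s: v starts 75 cm/s; Δx = 75·6 + ½·-3·6² = 396 cm; v ends 57 cm/s.
x(14) = 2 + Σ Δx = 689 cm.

689 cm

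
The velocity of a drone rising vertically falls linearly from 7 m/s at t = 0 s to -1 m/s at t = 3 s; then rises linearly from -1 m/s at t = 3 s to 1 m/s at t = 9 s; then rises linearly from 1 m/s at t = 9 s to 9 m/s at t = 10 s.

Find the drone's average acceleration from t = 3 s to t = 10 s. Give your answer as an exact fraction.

10/7 m/s²

Average acceleration = Δv/Δt = (9 − -1)/(10 − 3) = 10/7 m/s².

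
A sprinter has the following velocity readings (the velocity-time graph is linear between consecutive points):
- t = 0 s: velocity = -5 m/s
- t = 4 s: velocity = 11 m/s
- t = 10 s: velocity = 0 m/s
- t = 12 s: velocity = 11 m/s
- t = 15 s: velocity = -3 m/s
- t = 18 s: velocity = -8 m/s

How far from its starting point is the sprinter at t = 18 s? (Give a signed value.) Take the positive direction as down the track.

51.5 m

Displacement is the signed area under the v-t curve.
0–4 s: ½(-5 + 11)(4) = 12 m
4–10 s: ½(11 + 0)(6) = 33 m
10–12 s: ½(0 + 11)(2) = 11 m
12–15 s: ½(11 + -3)(3) = 12 m
15–18 s: ½(-3 + -8)(3) = -16.5 m
Net displacement = 51.5 m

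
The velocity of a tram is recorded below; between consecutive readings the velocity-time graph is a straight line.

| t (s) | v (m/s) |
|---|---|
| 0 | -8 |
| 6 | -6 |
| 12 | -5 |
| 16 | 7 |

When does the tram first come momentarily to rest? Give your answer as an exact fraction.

t = 41/3 s

v changes sign on 12–16 s (from -5 to 7); the graph is linear there, so v = 0 at t = 12 + (5)·(16 − 12)/(7 − -5) = 41/3 s.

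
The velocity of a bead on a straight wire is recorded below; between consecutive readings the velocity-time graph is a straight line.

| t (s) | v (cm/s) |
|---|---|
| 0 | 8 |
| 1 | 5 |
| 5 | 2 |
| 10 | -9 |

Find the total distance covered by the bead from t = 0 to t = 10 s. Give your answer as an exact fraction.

438/11 cm

Total distance travelled is ∫|v| dt — sum the magnitudes of each area piece.
0–1 s: |½(8 + 5)(1)| = 6.5 cm
1–5 s: |½(5 + 2)(4)| = 14 cm
5–10 s: v = 0 at t = 65/11 s; triangle areas 10/11 + 405/22 = 425/22 cm
Total distance = 438/11 cm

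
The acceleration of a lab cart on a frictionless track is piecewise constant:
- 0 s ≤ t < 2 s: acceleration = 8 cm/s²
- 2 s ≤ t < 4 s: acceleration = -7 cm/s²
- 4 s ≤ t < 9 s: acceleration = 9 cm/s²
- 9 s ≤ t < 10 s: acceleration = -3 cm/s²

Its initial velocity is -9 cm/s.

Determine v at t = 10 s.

35 cm/s

Δv equals the area under the a-t graph; then v = v₀ + Δv.
0–2 s: 8 × 2 = 16 cm/s
2–4 s: -7 × 2 = -14 cm/s
4–9 s: 9 × 5 = 45 cm/s
9–10 s: -3 × 1 = -3 cm/s
Δv = 44 cm/s, so v(10) = -9 + (44) = 35 cm/s.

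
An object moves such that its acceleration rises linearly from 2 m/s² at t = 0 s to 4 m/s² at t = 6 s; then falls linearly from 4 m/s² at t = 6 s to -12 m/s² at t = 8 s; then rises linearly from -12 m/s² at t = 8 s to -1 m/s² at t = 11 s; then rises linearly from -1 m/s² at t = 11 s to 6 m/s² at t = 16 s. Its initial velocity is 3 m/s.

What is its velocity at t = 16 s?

Δv equals the area under the a-t graph; then v = v₀ + Δv.
0–6 s: ½(2 + 4)(6) = 18 m/s
6–8 s: ½(4 + -12)(2) = -8 m/s
8–11 s: ½(-12 + -1)(3) = -19.5 m/s
11–16 s: ½(-1 + 6)(5) = 12.5 m/s
Δv = 3 m/s, so v(16) = 3 + (3) = 6 m/s.

6 m/s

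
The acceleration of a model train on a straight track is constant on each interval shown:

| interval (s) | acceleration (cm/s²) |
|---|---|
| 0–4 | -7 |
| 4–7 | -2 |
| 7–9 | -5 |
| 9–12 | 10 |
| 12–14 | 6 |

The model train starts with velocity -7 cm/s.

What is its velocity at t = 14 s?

Δv equals the area under the a-t graph; then v = v₀ + Δv.
0–4 s: -7 × 4 = -28 cm/s
4–7 s: -2 × 3 = -6 cm/s
7–9 s: -5 × 2 = -10 cm/s
9–12 s: 10 × 3 = 30 cm/s
12–14 s: 6 × 2 = 12 cm/s
Δv = -2 cm/s, so v(14) = -7 + (-2) = -9 cm/s.

-9 cm/s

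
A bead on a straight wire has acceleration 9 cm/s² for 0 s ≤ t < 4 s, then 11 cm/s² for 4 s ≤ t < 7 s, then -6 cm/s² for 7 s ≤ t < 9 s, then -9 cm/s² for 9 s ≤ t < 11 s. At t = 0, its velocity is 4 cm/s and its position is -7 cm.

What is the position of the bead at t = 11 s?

488.5 cm

On each constant-a segment, Δv = aΔt and Δx = v₀Δt + ½aΔt²; chain segment to segment.
0–4 s: v starts 4 cm/s; Δx = 4·4 + ½·9·4² = 88 cm; v ends 40 cm/s.
4–7 s: v starts 40 cm/s; Δx = 40·3 + ½·11·3² = 169.5 cm; v ends 73 cm/s.
7–9 s: v starts 73 cm/s; Δx = 73·2 + ½·-6·2² = 134 cm; v ends 61 cm/s.
9–11 s: v starts 61 cm/s; Δx = 61·2 + ½·-9·2² = 104 cm; v ends 43 cm/s.
x(11) = -7 + Σ Δx = 488.5 cm.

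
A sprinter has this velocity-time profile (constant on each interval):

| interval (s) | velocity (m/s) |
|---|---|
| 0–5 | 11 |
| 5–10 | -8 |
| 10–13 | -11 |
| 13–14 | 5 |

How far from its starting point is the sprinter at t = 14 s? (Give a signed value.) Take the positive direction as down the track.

Displacement is the signed area under the v-t curve.
0–5 s: 11 × 5 = 55 m
5–10 s: -8 × 5 = -40 m
10–13 s: -11 × 3 = -33 m
13–14 s: 5 × 1 = 5 m
Net displacement = -13 m

-13 m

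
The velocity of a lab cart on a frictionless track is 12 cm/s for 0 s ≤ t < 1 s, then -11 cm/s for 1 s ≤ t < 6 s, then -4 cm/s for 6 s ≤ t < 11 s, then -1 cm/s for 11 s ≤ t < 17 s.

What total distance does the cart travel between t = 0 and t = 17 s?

93 cm

Distance (not displacement) is the total path length: add the absolute areas under v-t.
0–1 s: |12| × 1 = 12 cm
1–6 s: |-11| × 5 = 55 cm
6–11 s: |-4| × 5 = 20 cm
11–17 s: |-1| × 6 = 6 cm
Total distance = 93 cm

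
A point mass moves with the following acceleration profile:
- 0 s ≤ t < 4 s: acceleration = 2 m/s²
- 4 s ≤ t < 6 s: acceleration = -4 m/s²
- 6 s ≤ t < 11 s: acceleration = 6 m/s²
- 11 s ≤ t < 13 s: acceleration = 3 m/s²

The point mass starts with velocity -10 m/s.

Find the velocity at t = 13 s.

26 m/s

Δv equals the area under the a-t graph; then v = v₀ + Δv.
0–4 s: 2 × 4 = 8 m/s
4–6 s: -4 × 2 = -8 m/s
6–11 s: 6 × 5 = 30 m/s
11–13 s: 3 × 2 = 6 m/s
Δv = 36 m/s, so v(13) = -10 + (36) = 26 m/s.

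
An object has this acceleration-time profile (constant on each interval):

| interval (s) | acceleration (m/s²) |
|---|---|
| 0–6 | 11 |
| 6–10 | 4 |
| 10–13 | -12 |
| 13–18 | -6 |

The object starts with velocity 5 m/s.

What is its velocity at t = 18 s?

Δv equals the area under the a-t graph; then v = v₀ + Δv.
0–6 s: 11 × 6 = 66 m/s
6–10 s: 4 × 4 = 16 m/s
10–13 s: -12 × 3 = -36 m/s
13–18 s: -6 × 5 = -30 m/s
Δv = 16 m/s, so v(18) = 5 + (16) = 21 m/s.

21 m/s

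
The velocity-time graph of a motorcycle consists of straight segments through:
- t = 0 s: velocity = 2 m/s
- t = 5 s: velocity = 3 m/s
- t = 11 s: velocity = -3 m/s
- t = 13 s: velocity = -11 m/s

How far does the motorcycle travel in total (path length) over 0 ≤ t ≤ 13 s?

35.5 m

Distance (not displacement) is the total path length: add the absolute areas under v-t.
0–5 s: |½(2 + 3)(5)| = 12.5 m
5–11 s: v = 0 at t = 8 s; triangle areas 4.5 + 4.5 = 9 m
11–13 s: |½(-3 + -11)(2)| = 14 m
Total distance = 35.5 m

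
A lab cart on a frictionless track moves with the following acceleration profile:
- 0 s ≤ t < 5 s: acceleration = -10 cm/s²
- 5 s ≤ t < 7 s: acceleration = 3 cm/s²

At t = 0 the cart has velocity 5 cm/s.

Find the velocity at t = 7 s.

-39 cm/s

Δv equals the area under the a-t graph; then v = v₀ + Δv.
0–5 s: -10 × 5 = -50 cm/s
5–7 s: 3 × 2 = 6 cm/s
Δv = -44 cm/s, so v(7) = 5 + (-44) = -39 cm/s.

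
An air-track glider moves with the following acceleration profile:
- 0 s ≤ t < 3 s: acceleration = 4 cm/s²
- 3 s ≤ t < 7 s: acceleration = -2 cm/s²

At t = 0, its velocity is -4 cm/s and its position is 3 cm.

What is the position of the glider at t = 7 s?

On each constant-a segment, Δv = aΔt and Δx = v₀Δt + ½aΔt²; chain segment to segment.
0–3 s: v starts -4 cm/s; Δx = -4·3 + ½·4·3² = 6 cm; v ends 8 cm/s.
3–7 s: v starts 8 cm/s; Δx = 8·4 + ½·-2·4² = 16 cm; v ends 0 cm/s.
x(7) = 3 + Σ Δx = 25 cm.

25 cm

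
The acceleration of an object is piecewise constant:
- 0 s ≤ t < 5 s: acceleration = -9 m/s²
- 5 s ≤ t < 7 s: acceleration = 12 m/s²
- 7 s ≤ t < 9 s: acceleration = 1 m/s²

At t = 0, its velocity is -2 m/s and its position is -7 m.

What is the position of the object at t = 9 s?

-243.5 m

On each constant-a segment, Δv = aΔt and Δx = v₀Δt + ½aΔt²; chain segment to segment.
0–5 s: v starts -2 m/s; Δx = -2·5 + ½·-9·5² = -122.5 m; v ends -47 m/s.
5–7 s: v starts -47 m/s; Δx = -47·2 + ½·12·2² = -70 m; v ends -23 m/s.
7–9 s: v starts -23 m/s; Δx = -23·2 + ½·1·2² = -44 m; v ends -21 m/s.
x(9) = -7 + Σ Δx = -243.5 m.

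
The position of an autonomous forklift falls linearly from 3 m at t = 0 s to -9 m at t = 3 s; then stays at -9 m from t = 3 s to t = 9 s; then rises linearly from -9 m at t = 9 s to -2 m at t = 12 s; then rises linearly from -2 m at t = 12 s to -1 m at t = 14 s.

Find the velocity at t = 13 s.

0.5 m/s

Velocity is the slope of the x-t graph on 12–14 s: (-1 − -2)/(14 − 12) = 0.5 m/s.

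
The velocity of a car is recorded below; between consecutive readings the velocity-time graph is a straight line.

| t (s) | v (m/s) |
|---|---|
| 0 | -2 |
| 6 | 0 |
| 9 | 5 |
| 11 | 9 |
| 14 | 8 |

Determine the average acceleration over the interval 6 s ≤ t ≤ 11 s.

Average acceleration = Δv/Δt = (9 − 0)/(11 − 6) = 1.8 m/s².

1.8 m/s²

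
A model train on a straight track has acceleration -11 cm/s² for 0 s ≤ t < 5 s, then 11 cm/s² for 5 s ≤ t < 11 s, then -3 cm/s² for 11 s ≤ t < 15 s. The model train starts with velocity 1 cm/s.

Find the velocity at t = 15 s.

0 cm/s

Δv equals the area under the a-t graph; then v = v₀ + Δv.
0–5 s: -11 × 5 = -55 cm/s
5–11 s: 11 × 6 = 66 cm/s
11–15 s: -3 × 4 = -12 cm/s
Δv = -1 cm/s, so v(15) = 1 + (-1) = 0 cm/s.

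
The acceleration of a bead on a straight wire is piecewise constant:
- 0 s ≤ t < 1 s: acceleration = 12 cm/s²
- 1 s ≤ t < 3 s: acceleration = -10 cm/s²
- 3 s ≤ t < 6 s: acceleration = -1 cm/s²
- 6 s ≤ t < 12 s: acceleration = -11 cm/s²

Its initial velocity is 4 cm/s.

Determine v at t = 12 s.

-73 cm/s

Δv equals the area under the a-t graph; then v = v₀ + Δv.
0–1 s: 12 × 1 = 12 cm/s
1–3 s: -10 × 2 = -20 cm/s
3–6 s: -1 × 3 = -3 cm/s
6–12 s: -11 × 6 = -66 cm/s
Δv = -77 cm/s, so v(12) = 4 + (-77) = -73 cm/s.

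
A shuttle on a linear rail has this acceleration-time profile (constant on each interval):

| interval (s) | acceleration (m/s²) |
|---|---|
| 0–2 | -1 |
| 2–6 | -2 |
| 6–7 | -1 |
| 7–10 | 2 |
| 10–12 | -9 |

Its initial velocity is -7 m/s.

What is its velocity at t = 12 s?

Δv equals the area under the a-t graph; then v = v₀ + Δv.
0–2 s: -1 × 2 = -2 m/s
2–6 s: -2 × 4 = -8 m/s
6–7 s: -1 × 1 = -1 m/s
7–10 s: 2 × 3 = 6 m/s
10–12 s: -9 × 2 = -18 m/s
Δv = -23 m/s, so v(12) = -7 + (-23) = -30 m/s.

-30 m/s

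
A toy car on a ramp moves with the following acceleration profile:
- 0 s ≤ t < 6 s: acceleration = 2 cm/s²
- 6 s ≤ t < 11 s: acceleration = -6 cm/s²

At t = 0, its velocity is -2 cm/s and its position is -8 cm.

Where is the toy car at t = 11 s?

-9 cm

On each constant-a segment, Δv = aΔt and Δx = v₀Δt + ½aΔt²; chain segment to segment.
0–6 s: v starts -2 cm/s; Δx = -2·6 + ½·2·6² = 24 cm; v ends 10 cm/s.
6–11 s: v starts 10 cm/s; Δx = 10·5 + ½·-6·5² = -25 cm; v ends -20 cm/s.
x(11) = -8 + Σ Δx = -9 cm.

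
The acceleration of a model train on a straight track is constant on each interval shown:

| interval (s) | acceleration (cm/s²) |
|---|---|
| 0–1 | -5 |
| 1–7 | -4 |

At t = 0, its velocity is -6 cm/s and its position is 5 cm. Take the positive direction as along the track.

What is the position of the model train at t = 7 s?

-141.5 cm

On each constant-a segment, Δv = aΔt and Δx = v₀Δt + ½aΔt²; chain segment to segment.
0–1 s: v starts -6 cm/s; Δx = -6·1 + ½·-5·1² = -8.5 cm; v ends -11 cm/s.
1–7 s: v starts -11 cm/s; Δx = -11·6 + ½·-4·6² = -138 cm; v ends -35 cm/s.
x(7) = 5 + Σ Δx = -141.5 cm.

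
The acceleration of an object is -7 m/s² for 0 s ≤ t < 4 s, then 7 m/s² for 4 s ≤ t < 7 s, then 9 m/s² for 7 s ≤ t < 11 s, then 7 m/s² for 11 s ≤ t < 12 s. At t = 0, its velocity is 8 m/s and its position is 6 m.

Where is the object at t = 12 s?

On each constant-a segment, Δv = aΔt and Δx = v₀Δt + ½aΔt²; chain segment to segment.
0–4 s: v starts 8 m/s; Δx = 8·4 + ½·-7·4² = -24 m; v ends -20 m/s.
4–7 s: v starts -20 m/s; Δx = -20·3 + ½·7·3² = -28.5 m; v ends 1 m/s.
7–11 s: v starts 1 m/s; Δx = 1·4 + ½·9·4² = 76 m; v ends 37 m/s.
11–12 s: v starts 37 m/s; Δx = 37·1 + ½·7·1² = 40.5 m; v ends 44 m/s.
x(12) = 6 + Σ Δx = 70 m.

70 m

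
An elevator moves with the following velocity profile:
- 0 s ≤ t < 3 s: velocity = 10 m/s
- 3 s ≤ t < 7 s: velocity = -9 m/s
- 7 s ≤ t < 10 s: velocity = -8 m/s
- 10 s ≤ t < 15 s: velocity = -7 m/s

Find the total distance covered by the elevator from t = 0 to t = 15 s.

125 m

Total distance travelled is ∫|v| dt — sum the magnitudes of each area piece.
0–3 s: |10| × 3 = 30 m
3–7 s: |-9| × 4 = 36 m
7–10 s: |-8| × 3 = 24 m
10–15 s: |-7| × 5 = 35 m
Total distance = 125 m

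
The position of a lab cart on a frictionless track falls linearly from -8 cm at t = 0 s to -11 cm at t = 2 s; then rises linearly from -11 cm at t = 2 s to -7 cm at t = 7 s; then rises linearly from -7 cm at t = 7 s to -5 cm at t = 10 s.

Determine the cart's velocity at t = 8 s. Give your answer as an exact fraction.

2/3 cm/s

Velocity is the slope of the x-t graph on 7–10 s: (-5 − -7)/(10 − 7) = 2/3 cm/s.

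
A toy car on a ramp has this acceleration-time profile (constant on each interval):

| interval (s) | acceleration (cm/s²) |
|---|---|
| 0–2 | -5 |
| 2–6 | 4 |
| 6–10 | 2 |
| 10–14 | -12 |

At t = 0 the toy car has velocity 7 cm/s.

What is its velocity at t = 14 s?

Δv equals the area under the a-t graph; then v = v₀ + Δv.
0–2 s: -5 × 2 = -10 cm/s
2–6 s: 4 × 4 = 16 cm/s
6–10 s: 2 × 4 = 8 cm/s
10–14 s: -12 × 4 = -48 cm/s
Δv = -34 cm/s, so v(14) = 7 + (-34) = -27 cm/s.

-27 cm/s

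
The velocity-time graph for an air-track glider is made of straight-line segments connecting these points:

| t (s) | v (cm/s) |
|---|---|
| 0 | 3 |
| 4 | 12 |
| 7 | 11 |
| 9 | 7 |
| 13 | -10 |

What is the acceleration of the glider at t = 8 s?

-2 cm/s²

Acceleration is the slope of the v-t graph on 7–9 s: (7 − 11)/(9 − 7) = -2 cm/s².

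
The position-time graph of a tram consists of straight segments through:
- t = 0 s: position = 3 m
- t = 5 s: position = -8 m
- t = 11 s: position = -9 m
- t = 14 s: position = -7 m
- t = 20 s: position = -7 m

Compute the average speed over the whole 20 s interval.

Average speed = (total path length)/(elapsed time); on a piecewise-linear x-t graph the path length is Σ|Δx|.
0–5 s: |Δx| = |-8 − 3| = 11 m
5–11 s: |Δx| = |-9 − -8| = 1 m
11–14 s: |Δx| = |-7 − -9| = 2 m
14–20 s: |Δx| = |-7 − -7| = 0 m
Total path = 14 m; average speed = 14/20 = 0.7 m/s.

0.7 m/s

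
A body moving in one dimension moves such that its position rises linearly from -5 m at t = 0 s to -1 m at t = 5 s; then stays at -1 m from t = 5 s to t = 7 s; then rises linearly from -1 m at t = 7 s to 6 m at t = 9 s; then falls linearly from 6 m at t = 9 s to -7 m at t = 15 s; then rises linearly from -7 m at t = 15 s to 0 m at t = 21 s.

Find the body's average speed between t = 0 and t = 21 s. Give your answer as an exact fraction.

Average speed = (total path length)/(elapsed time); on a piecewise-linear x-t graph the path length is Σ|Δx|.
0–5 s: |Δx| = |-1 − -5| = 4 m
5–7 s: |Δx| = |-1 − -1| = 0 m
7–9 s: |Δx| = |6 − -1| = 7 m
9–15 s: |Δx| = |-7 − 6| = 13 m
15–21 s: |Δx| = |0 − -7| = 7 m
Total path = 31 m; average speed = 31/21 = 31/21 m/s.

31/21 m/s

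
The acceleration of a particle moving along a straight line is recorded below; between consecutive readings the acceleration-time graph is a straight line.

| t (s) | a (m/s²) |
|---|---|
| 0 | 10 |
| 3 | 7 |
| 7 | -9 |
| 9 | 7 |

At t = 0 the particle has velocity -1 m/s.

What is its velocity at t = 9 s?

Δv equals the area under the a-t graph; then v = v₀ + Δv.
0–3 s: ½(10 + 7)(3) = 25.5 m/s
3–7 s: ½(7 + -9)(4) = -4 m/s
7–9 s: ½(-9 + 7)(2) = -2 m/s
Δv = 19.5 m/s, so v(9) = -1 + (19.5) = 18.5 m/s.

18.5 m/s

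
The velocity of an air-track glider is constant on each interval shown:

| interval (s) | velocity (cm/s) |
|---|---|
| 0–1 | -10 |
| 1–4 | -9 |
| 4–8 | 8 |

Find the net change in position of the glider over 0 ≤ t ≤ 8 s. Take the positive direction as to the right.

Net displacement equals the area under the velocity-time graph (areas below the axis count negative).
0–1 s: -10 × 1 = -10 cm
1–4 s: -9 × 3 = -27 cm
4–8 s: 8 × 4 = 32 cm
Net displacement = -5 cm

-5 cm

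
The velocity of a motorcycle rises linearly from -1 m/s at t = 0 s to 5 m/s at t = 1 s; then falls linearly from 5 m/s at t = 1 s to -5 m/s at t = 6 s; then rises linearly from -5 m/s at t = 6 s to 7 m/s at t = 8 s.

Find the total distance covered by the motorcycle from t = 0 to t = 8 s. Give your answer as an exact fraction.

125/6 m

Distance (not displacement) is the total path length: add the absolute areas under v-t.
0–1 s: v = 0 at t = 1/6 s; triangle areas 1/12 + 25/12 = 13/6 m
1–6 s: v = 0 at t = 3.5 s; triangle areas 6.25 + 6.25 = 12.5 m
6–8 s: v = 0 at t = 41/6 s; triangle areas 25/12 + 49/12 = 37/6 m
Total distance = 125/6 m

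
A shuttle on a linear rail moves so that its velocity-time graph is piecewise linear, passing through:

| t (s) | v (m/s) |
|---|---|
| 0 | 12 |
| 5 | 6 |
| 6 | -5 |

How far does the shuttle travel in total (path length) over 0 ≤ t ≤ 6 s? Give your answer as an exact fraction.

Total distance travelled is ∫|v| dt — sum the magnitudes of each area piece.
0–5 s: |½(12 + 6)(5)| = 45 m
5–6 s: v = 0 at t = 61/11 s; triangle areas 18/11 + 25/22 = 61/22 m
Total distance = 1051/22 m

1051/22 m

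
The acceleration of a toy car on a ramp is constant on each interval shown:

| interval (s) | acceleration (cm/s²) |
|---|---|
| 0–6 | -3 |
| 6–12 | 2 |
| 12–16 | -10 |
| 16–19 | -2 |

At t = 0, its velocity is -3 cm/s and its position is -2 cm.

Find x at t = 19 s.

On each constant-a segment, Δv = aΔt and Δx = v₀Δt + ½aΔt²; chain segment to segment.
0–6 s: v starts -3 cm/s; Δx = -3·6 + ½·-3·6² = -72 cm; v ends -21 cm/s.
6–12 s: v starts -21 cm/s; Δx = -21·6 + ½·2·6² = -90 cm; v ends -9 cm/s.
12–16 s: v starts -9 cm/s; Δx = -9·4 + ½·-10·4² = -116 cm; v ends -49 cm/s.
16–19 s: v starts -49 cm/s; Δx = -49·3 + ½·-2·3² = -156 cm; v ends -55 cm/s.
x(19) = -2 + Σ Δx = -436 cm.

-436 cm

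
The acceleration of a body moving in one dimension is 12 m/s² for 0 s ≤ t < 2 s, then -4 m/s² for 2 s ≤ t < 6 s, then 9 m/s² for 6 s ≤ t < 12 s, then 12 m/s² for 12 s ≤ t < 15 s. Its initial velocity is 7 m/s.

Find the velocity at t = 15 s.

105 m/s

Δv equals the area under the a-t graph; then v = v₀ + Δv.
0–2 s: 12 × 2 = 24 m/s
2–6 s: -4 × 4 = -16 m/s
6–12 s: 9 × 6 = 54 m/s
12–15 s: 12 × 3 = 36 m/s
Δv = 98 m/s, so v(15) = 7 + (98) = 105 m/s.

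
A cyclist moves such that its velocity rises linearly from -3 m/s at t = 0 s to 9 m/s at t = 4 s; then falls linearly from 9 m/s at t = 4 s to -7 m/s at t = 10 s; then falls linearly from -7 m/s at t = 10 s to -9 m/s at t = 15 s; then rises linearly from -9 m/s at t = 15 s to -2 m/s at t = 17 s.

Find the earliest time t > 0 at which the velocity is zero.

t = 1 s

v changes sign on 0–4 s (from -3 to 9); the graph is linear there, so v = 0 at t = 0 + (3)·(4 − 0)/(9 − -3) = 1 s.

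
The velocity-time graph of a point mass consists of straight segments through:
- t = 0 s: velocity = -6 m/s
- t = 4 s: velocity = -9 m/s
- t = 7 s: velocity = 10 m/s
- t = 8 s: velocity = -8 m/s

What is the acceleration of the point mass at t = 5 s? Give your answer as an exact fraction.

19/3 m/s²

Acceleration is the slope of the v-t graph on 4–7 s: (10 − -9)/(7 − 4) = 19/3 m/s².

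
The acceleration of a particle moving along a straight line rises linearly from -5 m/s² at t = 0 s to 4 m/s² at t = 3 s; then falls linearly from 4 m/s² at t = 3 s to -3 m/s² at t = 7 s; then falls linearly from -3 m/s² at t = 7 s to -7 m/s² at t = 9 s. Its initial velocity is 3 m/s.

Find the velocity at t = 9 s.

Δv equals the area under the a-t graph; then v = v₀ + Δv.
0–3 s: ½(-5 + 4)(3) = -1.5 m/s
3–7 s: ½(4 + -3)(4) = 2 m/s
7–9 s: ½(-3 + -7)(2) = -10 m/s
Δv = -9.5 m/s, so v(9) = 3 + (-9.5) = -6.5 m/s.

-6.5 m/s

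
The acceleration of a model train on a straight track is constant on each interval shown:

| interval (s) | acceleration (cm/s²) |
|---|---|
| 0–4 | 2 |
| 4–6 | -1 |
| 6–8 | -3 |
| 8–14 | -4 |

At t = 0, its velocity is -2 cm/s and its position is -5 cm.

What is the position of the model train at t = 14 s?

On each constant-a segment, Δv = aΔt and Δx = v₀Δt + ½aΔt²; chain segment to segment.
0–4 s: v starts -2 cm/s; Δx = -2·4 + ½·2·4² = 8 cm; v ends 6 cm/s.
4–6 s: v starts 6 cm/s; Δx = 6·2 + ½·-1·2² = 10 cm; v ends 4 cm/s.
6–8 s: v starts 4 cm/s; Δx = 4·2 + ½·-3·2² = 2 cm; v ends -2 cm/s.
8–14 s: v starts -2 cm/s; Δx = -2·6 + ½·-4·6² = -84 cm; v ends -26 cm/s.
x(14) = -5 + Σ Δx = -69 cm.

-69 cm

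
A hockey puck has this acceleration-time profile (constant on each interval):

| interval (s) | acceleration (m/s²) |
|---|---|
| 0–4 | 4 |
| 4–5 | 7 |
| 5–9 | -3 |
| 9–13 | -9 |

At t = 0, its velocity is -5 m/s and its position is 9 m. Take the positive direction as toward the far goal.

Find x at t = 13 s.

On each constant-a segment, Δv = aΔt and Δx = v₀Δt + ½aΔt²; chain segment to segment.
0–4 s: v starts -5 m/s; Δx = -5·4 + ½·4·4² = 12 m; v ends 11 m/s.
4–5 s: v starts 11 m/s; Δx = 11·1 + ½·7·1² = 14.5 m; v ends 18 m/s.
5–9 s: v starts 18 m/s; Δx = 18·4 + ½·-3·4² = 48 m; v ends 6 m/s.
9–13 s: v starts 6 m/s; Δx = 6·4 + ½·-9·4² = -48 m; v ends -30 m/s.
x(13) = 9 + Σ Δx = 35.5 m.

35.5 m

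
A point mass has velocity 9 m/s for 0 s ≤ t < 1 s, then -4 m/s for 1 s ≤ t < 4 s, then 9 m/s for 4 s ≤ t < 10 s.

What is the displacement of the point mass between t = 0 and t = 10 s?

51 m

Net displacement equals the area under the velocity-time graph (areas below the axis count negative).
0–1 s: 9 × 1 = 9 m
1–4 s: -4 × 3 = -12 m
4–10 s: 9 × 6 = 54 m
Net displacement = 51 m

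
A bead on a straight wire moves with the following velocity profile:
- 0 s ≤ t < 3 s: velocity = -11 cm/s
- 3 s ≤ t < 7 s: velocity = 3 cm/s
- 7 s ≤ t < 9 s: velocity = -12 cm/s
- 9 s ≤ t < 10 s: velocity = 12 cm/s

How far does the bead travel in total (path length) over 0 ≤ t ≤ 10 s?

Distance (not displacement) is the total path length: add the absolute areas under v-t.
0–3 s: |-11| × 3 = 33 cm
3–7 s: |3| × 4 = 12 cm
7–9 s: |-12| × 2 = 24 cm
9–10 s: |12| × 1 = 12 cm
Total distance = 81 cm

81 cm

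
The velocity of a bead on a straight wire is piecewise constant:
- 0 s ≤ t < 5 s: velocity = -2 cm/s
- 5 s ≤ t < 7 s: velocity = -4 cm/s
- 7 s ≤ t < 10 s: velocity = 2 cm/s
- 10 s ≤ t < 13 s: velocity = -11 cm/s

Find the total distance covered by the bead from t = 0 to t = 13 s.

Distance (not displacement) is the total path length: add the absolute areas under v-t.
0–5 s: |-2| × 5 = 10 cm
5–7 s: |-4| × 2 = 8 cm
7–10 s: |2| × 3 = 6 cm
10–13 s: |-11| × 3 = 33 cm
Total distance = 57 cm

57 cm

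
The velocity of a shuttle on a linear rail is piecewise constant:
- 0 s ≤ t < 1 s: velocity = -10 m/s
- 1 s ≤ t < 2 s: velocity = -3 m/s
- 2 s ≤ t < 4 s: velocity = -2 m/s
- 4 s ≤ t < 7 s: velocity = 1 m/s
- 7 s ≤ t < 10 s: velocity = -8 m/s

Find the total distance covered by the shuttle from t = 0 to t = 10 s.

Total distance travelled is ∫|v| dt — sum the magnitudes of each area piece.
0–1 s: |-10| × 1 = 10 m
1–2 s: |-3| × 1 = 3 m
2–4 s: |-2| × 2 = 4 m
4–7 s: |1| × 3 = 3 m
7–10 s: |-8| × 3 = 24 m
Total distance = 44 m

44 m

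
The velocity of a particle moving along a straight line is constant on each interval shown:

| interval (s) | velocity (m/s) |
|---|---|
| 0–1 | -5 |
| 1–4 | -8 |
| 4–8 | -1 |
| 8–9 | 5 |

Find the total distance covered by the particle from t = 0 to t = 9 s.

Distance (not displacement) is the total path length: add the absolute areas under v-t.
0–1 s: |-5| × 1 = 5 m
1–4 s: |-8| × 3 = 24 m
4–8 s: |-1| × 4 = 4 m
8–9 s: |5| × 1 = 5 m
Total distance = 38 m

38 m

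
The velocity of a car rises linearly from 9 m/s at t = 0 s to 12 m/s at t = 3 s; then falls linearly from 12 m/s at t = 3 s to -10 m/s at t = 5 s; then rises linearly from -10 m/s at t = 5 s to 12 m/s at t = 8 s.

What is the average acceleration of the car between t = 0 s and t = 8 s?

Average acceleration = Δv/Δt = (12 − 9)/(8 − 0) = 0.375 m/s².

0.375 m/s²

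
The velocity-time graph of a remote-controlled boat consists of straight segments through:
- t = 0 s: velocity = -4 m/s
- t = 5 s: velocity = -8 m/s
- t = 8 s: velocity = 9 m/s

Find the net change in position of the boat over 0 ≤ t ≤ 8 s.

Displacement is the signed area under the v-t curve.
0–5 s: ½(-4 + -8)(5) = -30 m
5–8 s: ½(-8 + 9)(3) = 1.5 m
Net displacement = -28.5 m

-28.5 m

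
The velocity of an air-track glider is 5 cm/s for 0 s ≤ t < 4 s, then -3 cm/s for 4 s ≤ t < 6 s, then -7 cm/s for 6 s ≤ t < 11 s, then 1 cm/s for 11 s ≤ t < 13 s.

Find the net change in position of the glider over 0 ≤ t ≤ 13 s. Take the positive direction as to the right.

-19 cm

Displacement is the signed area under the v-t curve.
0–4 s: 5 × 4 = 20 cm
4–6 s: -3 × 2 = -6 cm
6–11 s: -7 × 5 = -35 cm
11–13 s: 1 × 2 = 2 cm
Net displacement = -19 cm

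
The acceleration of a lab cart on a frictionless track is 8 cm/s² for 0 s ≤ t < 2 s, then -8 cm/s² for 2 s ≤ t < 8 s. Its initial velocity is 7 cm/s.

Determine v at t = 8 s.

Δv equals the area under the a-t graph; then v = v₀ + Δv.
0–2 s: 8 × 2 = 16 cm/s
2–8 s: -8 × 6 = -48 cm/s
Δv = -32 cm/s, so v(8) = 7 + (-32) = -25 cm/s.

-25 cm/s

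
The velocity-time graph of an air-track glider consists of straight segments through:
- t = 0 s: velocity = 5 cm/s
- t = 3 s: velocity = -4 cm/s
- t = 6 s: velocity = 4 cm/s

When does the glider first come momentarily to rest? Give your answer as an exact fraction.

v changes sign on 0–3 s (from 5 to -4); the graph is linear there, so v = 0 at t = 0 + (-5)·(3 − 0)/(-4 − 5) = 5/3 s.

t = 5/3 s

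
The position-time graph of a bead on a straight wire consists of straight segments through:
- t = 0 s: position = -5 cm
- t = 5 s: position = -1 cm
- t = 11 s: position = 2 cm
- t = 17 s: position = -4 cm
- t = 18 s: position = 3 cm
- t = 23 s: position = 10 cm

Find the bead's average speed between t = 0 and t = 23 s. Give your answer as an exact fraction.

Average speed = (total path length)/(elapsed time); on a piecewise-linear x-t graph the path length is Σ|Δx|.
0–5 s: |Δx| = |-1 − -5| = 4 cm
5–11 s: |Δx| = |2 − -1| = 3 cm
11–17 s: |Δx| = |-4 − 2| = 6 cm
17–18 s: |Δx| = |3 − -4| = 7 cm
18–23 s: |Δx| = |10 − 3| = 7 cm
Total path = 27 cm; average speed = 27/23 = 27/23 cm/s.

27/23 cm/s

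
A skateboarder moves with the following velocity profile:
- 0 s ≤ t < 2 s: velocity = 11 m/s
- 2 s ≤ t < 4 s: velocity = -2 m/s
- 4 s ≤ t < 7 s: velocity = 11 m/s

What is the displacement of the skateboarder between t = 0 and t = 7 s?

51 m

Net displacement equals the area under the velocity-time graph (areas below the axis count negative).
0–2 s: 11 × 2 = 22 m
2–4 s: -2 × 2 = -4 m
4–7 s: 11 × 3 = 33 m
Net displacement = 51 m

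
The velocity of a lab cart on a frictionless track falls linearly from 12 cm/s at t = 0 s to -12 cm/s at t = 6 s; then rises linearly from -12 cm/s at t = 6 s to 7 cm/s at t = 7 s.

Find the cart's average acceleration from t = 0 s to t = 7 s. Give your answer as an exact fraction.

Average acceleration = Δv/Δt = (7 − 12)/(7 − 0) = -5/7 cm/s².

-5/7 cm/s²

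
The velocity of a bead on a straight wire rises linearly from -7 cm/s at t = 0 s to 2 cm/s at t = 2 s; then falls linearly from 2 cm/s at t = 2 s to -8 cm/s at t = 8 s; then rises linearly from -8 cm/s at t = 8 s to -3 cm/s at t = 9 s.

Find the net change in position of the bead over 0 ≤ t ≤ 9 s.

-28.5 cm

Displacement is the signed area under the v-t curve.
0–2 s: ½(-7 + 2)(2) = -5 cm
2–8 s: ½(2 + -8)(6) = -18 cm
8–9 s: ½(-8 + -3)(1) = -5.5 cm
Net displacement = -28.5 cm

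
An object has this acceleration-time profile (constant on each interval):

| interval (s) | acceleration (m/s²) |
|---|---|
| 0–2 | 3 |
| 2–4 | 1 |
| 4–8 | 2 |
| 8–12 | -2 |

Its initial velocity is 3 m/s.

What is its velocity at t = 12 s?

11 m/s

Δv equals the area under the a-t graph; then v = v₀ + Δv.
0–2 s: 3 × 2 = 6 m/s
2–4 s: 1 × 2 = 2 m/s
4–8 s: 2 × 4 = 8 m/s
8–12 s: -2 × 4 = -8 m/s
Δv = 8 m/s, so v(12) = 3 + (8) = 11 m/s.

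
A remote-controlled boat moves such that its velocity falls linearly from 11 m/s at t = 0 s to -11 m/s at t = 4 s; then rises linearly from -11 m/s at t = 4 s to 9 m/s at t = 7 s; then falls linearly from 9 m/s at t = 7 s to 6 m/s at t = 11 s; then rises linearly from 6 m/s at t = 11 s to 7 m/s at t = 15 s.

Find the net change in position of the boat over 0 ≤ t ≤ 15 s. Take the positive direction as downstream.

Displacement is the signed area under the v-t curve.
0–4 s: ½(11 + -11)(4) = 0 m
4–7 s: ½(-11 + 9)(3) = -3 m
7–11 s: ½(9 + 6)(4) = 30 m
11–15 s: ½(6 + 7)(4) = 26 m
Net displacement = 53 m

53 m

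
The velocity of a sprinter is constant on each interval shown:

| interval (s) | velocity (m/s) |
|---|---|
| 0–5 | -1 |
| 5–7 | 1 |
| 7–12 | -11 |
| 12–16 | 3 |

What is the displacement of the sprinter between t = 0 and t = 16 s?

-46 m

Net displacement equals the area under the velocity-time graph (areas below the axis count negative).
0–5 s: -1 × 5 = -5 m
5–7 s: 1 × 2 = 2 m
7–12 s: -11 × 5 = -55 m
12–16 s: 3 × 4 = 12 m
Net displacement = -46 m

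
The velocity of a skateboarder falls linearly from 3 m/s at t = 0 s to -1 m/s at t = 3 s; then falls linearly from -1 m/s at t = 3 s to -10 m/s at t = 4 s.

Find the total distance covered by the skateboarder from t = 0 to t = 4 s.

Distance (not displacement) is the total path length: add the absolute areas under v-t.
0–3 s: v = 0 at t = 2.25 s; triangle areas 3.375 + 0.375 = 3.75 m
3–4 s: |½(-1 + -10)(1)| = 5.5 m
Total distance = 9.25 m

9.25 m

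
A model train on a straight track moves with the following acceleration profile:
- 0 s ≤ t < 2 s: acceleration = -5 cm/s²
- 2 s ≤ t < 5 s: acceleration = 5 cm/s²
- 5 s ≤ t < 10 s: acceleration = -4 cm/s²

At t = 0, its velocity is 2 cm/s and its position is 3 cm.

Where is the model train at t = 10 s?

-19.5 cm

On each constant-a segment, Δv = aΔt and Δx = v₀Δt + ½aΔt²; chain segment to segment.
0–2 s: v starts 2 cm/s; Δx = 2·2 + ½·-5·2² = -6 cm; v ends -8 cm/s.
2–5 s: v starts -8 cm/s; Δx = -8·3 + ½·5·3² = -1.5 cm; v ends 7 cm/s.
5–10 s: v starts 7 cm/s; Δx = 7·5 + ½·-4·5² = -15 cm; v ends -13 cm/s.
x(10) = 3 + Σ Δx = -19.5 cm.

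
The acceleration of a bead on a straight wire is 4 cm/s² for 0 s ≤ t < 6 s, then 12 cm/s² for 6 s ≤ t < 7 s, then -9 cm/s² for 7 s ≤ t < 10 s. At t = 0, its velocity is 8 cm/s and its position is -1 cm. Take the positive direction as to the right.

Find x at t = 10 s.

248.5 cm

On each constant-a segment, Δv = aΔt and Δx = v₀Δt + ½aΔt²; chain segment to segment.
0–6 s: v starts 8 cm/s; Δx = 8·6 + ½·4·6² = 120 cm; v ends 32 cm/s.
6–7 s: v starts 32 cm/s; Δx = 32·1 + ½·12·1² = 38 cm; v ends 44 cm/s.
7–10 s: v starts 44 cm/s; Δx = 44·3 + ½·-9·3² = 91.5 cm; v ends 17 cm/s.
x(10) = -1 + Σ Δx = 248.5 cm.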